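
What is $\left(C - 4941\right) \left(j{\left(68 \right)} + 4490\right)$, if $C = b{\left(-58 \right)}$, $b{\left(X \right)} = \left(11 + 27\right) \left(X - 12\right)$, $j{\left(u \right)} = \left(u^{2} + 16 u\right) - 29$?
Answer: $-77324973$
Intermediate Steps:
$j{\left(u \right)} = -29 + u^{2} + 16 u$
$b{\left(X \right)} = -456 + 38 X$ ($b{\left(X \right)} = 38 \left(-12 + X\right) = -456 + 38 X$)
$C = -2660$ ($C = -456 + 38 \left(-58\right) = -456 - 2204 = -2660$)
$\left(C - 4941\right) \left(j{\left(68 \right)} + 4490\right) = \left(-2660 - 4941\right) \left(\left(-29 + 68^{2} + 16 \cdot 68\right) + 4490\right) = - 7601 \left(\left(-29 + 4624 + 1088\right) + 4490\right) = - 7601 \left(5683 + 4490\right) = \left(-7601\right) 10173 = -77324973$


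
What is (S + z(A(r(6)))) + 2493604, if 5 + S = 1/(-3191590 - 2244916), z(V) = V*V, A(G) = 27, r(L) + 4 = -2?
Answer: 13560429137967/5436506 ≈ 2.4943e+6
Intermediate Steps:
r(L) = -6 (r(L) = -4 - 2 = -6)
z(V) = V**2
S = -27182531/5436506 (S = -5 + 1/(-3191590 - 2244916) = -5 + 1/(-5436506) = -5 - 1/5436506 = -27182531/5436506 ≈ -5.0000)
(S + z(A(r(6)))) + 2493604 = (-27182531/5436506 + 27**2) + 2493604 = (-27182531/5436506 + 729) + 2493604 = 3936030343/5436506 + 2493604 = 13560429137967/5436506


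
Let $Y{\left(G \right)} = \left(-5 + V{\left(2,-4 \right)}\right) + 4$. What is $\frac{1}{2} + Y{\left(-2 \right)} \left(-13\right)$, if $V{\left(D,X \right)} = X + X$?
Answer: $\frac{235}{2} \approx 117.5$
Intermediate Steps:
$V{\left(D,X \right)} = 2 X$
$Y{\left(G \right)} = -9$ ($Y{\left(G \right)} = \left(-5 + 2 \left(-4\right)\right) + 4 = \left(-5 - 8\right) + 4 = -13 + 4 = -9$)
$\frac{1}{2} + Y{\left(-2 \right)} \left(-13\right) = \frac{1}{2} - -117 = \frac{1}{2} + 117 = \frac{235}{2}$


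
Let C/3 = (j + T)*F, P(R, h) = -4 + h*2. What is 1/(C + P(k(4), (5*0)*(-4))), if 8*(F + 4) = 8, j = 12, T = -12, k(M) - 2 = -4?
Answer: -¼ ≈ -0.25000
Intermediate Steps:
k(M) = -2 (k(M) = 2 - 4 = -2)
F = -3 (F = -4 + (⅛)*8 = -4 + 1 = -3)
P(R, h) = -4 + 2*h
C = 0 (C = 3*((12 - 12)*(-3)) = 3*(0*(-3)) = 3*0 = 0)
1/(C + P(k(4), (5*0)*(-4))) = 1/(0 + (-4 + 2*((5*0)*(-4)))) = 1/(0 + (-4 + 2*(0*(-4)))) = 1/(0 + (-4 + 2*0)) = 1/(0 + (-4 + 0)) = 1/(0 - 4) = 1/(-4) = -¼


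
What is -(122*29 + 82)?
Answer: -3620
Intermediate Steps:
-(122*29 + 82) = -(3538 + 82) = -1*3620 = -3620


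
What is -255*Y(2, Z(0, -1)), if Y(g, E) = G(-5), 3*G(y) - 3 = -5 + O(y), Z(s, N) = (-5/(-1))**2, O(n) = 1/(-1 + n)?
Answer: 1105/6 ≈ 184.17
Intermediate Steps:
Z(s, N) = 25 (Z(s, N) = (-5*(-1))**2 = 5**2 = 25)
G(y) = -2/3 + 1/(3*(-1 + y)) (G(y) = 1 + (-5 + 1/(-1 + y))/3 = 1 + (-5/3 + 1/(3*(-1 + y))) = -2/3 + 1/(3*(-1 + y)))
Y(g, E) = -13/18 (Y(g, E) = (3 - 2*(-5))/(3*(-1 - 5)) = (1/3)*(3 + 10)/(-6) = (1/3)*(-1/6)*13 = -13/18)
-255*Y(2, Z(0, -1)) = -255*(-13/18) = 1105/6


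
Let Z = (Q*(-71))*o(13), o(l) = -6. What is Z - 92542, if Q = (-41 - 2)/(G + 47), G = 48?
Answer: -8809808/95 ≈ -92735.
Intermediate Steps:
Q = -43/95 (Q = (-41 - 2)/(48 + 47) = -43/95 ≈ -0.45263)
Z = -18318/95 (Z = -43/95*(-71)*(-6) = (3053/95)*(-6) = -18318/95 ≈ -192.82)
Z - 92542 = -18318/95 - 92542 = -8809808/95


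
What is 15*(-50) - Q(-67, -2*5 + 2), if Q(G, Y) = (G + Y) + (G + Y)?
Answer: -600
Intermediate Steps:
Q(G, Y) = 2*G + 2*Y
15*(-50) - Q(-67, -2*5 + 2) = 15*(-50) - (2*(-67) + 2*(-2*5 + 2)) = -750 - (-134 + 2*(-10 + 2)) = -750 - (-134 + 2*(-8)) = -750 - (-134 - 16) = -750 - 1*(-150) = -750 + 150 = -600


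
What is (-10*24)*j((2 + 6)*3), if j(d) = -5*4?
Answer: 4800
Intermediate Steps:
j(d) = -20
(-10*24)*j((2 + 6)*3) = -10*24*(-20) = -240*(-20) = 4800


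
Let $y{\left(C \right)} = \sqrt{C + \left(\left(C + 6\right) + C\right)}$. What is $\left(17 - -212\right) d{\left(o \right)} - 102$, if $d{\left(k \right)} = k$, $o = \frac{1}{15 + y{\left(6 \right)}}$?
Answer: $- \frac{5689}{67} - \frac{458 \sqrt{6}}{201} \approx -90.492$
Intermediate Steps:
$y{\left(C \right)} = \sqrt{6 + 3 C}$ ($y{\left(C \right)} = \sqrt{C + \left(\left(6 + C\right) + C\right)} = \sqrt{C + \left(6 + 2 C\right)} = \sqrt{6 + 3 C}$)
$o = \frac{1}{15 + 2 \sqrt{6}}$ ($o = \frac{1}{15 + \sqrt{6 + 3 \cdot 6}} = \frac{1}{15 + \sqrt{6 + 18}} = \frac{1}{15 + \sqrt{24}} = \frac{1}{15 + 2 \sqrt{6}} \approx 0.050254$)
$\left(17 - -212\right) d{\left(o \right)} - 102 = \left(17 - -212\right) \left(\frac{5}{67} - \frac{2 \sqrt{6}}{201}\right) - 102 = \left(17 + 212\right) \left(\frac{5}{67} - \frac{2 \sqrt{6}}{201}\right) - 102 = 229 \left(\frac{5}{67} - \frac{2 \sqrt{6}}{201}\right) - 102 = \left(\frac{1145}{67} - \frac{458 \sqrt{6}}{201}\right) - 102 = - \frac{5689}{67} - \frac{458 \sqrt{6}}{201}$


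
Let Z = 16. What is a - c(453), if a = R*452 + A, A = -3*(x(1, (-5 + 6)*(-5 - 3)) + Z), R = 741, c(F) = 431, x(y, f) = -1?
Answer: 334456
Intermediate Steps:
A = -45 (A = -3*(-1 + 16) = -3*15 = -45)
a = 334887 (a = 741*452 - 45 = 334932 - 45 = 334887)
a - c(453) = 334887 - 1*431 = 334887 - 431 = 334456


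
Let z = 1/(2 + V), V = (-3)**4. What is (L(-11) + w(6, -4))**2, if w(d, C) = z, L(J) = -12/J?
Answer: 1014049/833569 ≈ 1.2165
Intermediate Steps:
V = 81
z = 1/83 (z = 1/(2 + 81) = 1/83 ≈ 0.012048)
w(d, C) = 1/83
(L(-11) + w(6, -4))**2 = (-12/(-11) + 1/83)**2 = (-12*(-1/11) + 1/83)**2 = (12/11 + 1/83)**2 = (1007/913)**2 = 1014049/833569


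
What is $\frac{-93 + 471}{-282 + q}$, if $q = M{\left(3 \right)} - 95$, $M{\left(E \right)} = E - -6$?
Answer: $- \frac{189}{184} \approx -1.0272$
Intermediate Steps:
$M{\left(E \right)} = 6 + E$ ($M{\left(E \right)} = E + 6 = 6 + E$)
$q = -86$ ($q = \left(6 + 3\right) - 95 = 9 - 95 = -86$)
$\frac{-93 + 471}{-282 + q} = \frac{-93 + 471}{-282 - 86} = \frac{1}{-368} \cdot 378 = \left(- \frac{1}{368}\right) 378 = - \frac{189}{184}$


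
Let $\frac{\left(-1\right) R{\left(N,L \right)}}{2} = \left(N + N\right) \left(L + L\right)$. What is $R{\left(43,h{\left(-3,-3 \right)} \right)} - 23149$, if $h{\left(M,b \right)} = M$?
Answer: $-22117$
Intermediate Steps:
$R{\left(N,L \right)} = - 8 L N$ ($R{\left(N,L \right)} = - 2 \left(N + N\right) \left(L + L\right) = - 2 \cdot 2 N 2 L = - 2 \cdot 4 L N = - 8 L N$)
$R{\left(43,h{\left(-3,-3 \right)} \right)} - 23149 = \left(-8\right) \left(-3\right) 43 - 23149 = 1032 - 23149 = -22117$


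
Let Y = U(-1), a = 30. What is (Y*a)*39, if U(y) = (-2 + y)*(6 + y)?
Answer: -17550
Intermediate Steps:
Y = -15 (Y = -12 + (-1)² + 4*(-1) = -12 + 1 - 4 = -15)
(Y*a)*39 = -15*30*39 = -450*39 = -17550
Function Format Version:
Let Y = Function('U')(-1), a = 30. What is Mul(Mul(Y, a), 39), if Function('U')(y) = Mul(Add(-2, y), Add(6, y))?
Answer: -17550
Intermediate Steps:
Y = -15 (Y = Add(-12, Pow(-1, 2), Mul(4, -1)) = Add(-12, 1, -4) = -15)
Mul(Mul(Y, a), 39) = Mul(Mul(-15, 30), 39) = Mul(-450, 39) = -17550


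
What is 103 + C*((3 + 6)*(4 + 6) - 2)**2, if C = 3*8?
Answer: 185959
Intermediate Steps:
C = 24
103 + C*((3 + 6)*(4 + 6) - 2)**2 = 103 + 24*((3 + 6)*(4 + 6) - 2)**2 = 103 + 24*(9*10 - 2)**2 = 103 + 24*(90 - 2)**2 = 103 + 24*88**2 = 103 + 24*7744 = 103 + 185856 = 185959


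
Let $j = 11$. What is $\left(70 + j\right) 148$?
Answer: $11988$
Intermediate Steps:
$\left(70 + j\right) 148 = \left(70 + 11\right) 148 = 81 \cdot 148 = 11988$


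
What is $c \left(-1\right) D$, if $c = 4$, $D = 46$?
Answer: $-184$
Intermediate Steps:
$c \left(-1\right) D = 4 \left(-1\right) 46 = \left(-4\right) 46 = -184$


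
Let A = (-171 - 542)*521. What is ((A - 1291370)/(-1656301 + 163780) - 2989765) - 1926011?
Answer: -2445632416151/497507 ≈ -4.9158e+6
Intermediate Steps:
A = -371473 (A = -713*521 = -371473)
((A - 1291370)/(-1656301 + 163780) - 2989765) - 1926011 = ((-371473 - 1291370)/(-1656301 + 163780) - 2989765) - 1926011 = (-1662843/(-1492521) - 2989765) - 1926011 = (-1662843*(-1/1492521) - 2989765) - 1926011 = (554281/497507 - 2989765) - 1926011 = -1487428461574/497507 - 1926011 = -2445632416151/497507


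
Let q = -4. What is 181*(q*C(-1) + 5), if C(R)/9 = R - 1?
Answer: 13937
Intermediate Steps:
C(R) = -9 + 9*R (C(R) = 9*(R - 1) = 9*(-1 + R) = -9 + 9*R)
181*(q*C(-1) + 5) = 181*(-4*(-9 + 9*(-1)) + 5) = 181*(-4*(-9 - 9) + 5) = 181*(-4*(-18) + 5) = 181*(72 + 5) = 181*77 = 13937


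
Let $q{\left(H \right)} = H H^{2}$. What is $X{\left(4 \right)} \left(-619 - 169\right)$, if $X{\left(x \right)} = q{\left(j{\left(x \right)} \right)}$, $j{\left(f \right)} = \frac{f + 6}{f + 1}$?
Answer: $-6304$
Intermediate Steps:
$j{\left(f \right)} = \frac{6 + f}{1 + f}$
$q{\left(H \right)} = H^{3}$
$X{\left(x \right)} = \frac{\left(6 + x\right)^{3}}{\left(1 + x\right)^{3}}$ ($X{\left(x \right)} = \left(\frac{6 + x}{1 + x}\right)^{3} = \frac{\left(6 + x\right)^{3}}{\left(1 + x\right)^{3}}$)
$X{\left(4 \right)} \left(-619 - 169\right) = \frac{\left(6 + 4\right)^{3}}{\left(1 + 4\right)^{3}} \left(-619 - 169\right) = \frac{10^{3}}{125} \left(-619 - 169\right) = \frac{1}{125} \cdot 1000 \left(-788\right) = 8 \left(-788\right) = -6304$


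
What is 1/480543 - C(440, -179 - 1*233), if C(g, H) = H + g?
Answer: -13455203/480543 ≈ -28.000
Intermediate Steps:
1/480543 - C(440, -179 - 1*233) = 1/480543 - ((-179 - 1*233) + 440) = 1/480543 - ((-179 - 233) + 440) = 1/480543 - (-412 + 440) = 1/480543 - 1*28 = 1/480543 - 28 = -13455203/480543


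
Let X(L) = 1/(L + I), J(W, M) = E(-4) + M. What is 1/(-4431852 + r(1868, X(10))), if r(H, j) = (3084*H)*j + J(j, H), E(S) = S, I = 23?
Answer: -11/46809564 ≈ -2.3499e-7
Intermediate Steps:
J(W, M) = -4 + M
X(L) = 1/(23 + L) (X(L) = 1/(L + 23) = 1/(23 + L))
r(H, j) = -4 + H + 3084*H*j (r(H, j) = (3084*H)*j + (-4 + H) = 3084*H*j + (-4 + H) = -4 + H + 3084*H*j)
1/(-4431852 + r(1868, X(10))) = 1/(-4431852 + (-4 + 1868 + 3084*1868/(23 + 10))) = 1/(-4431852 + (-4 + 1868 + 3084*1868/33)) = 1/(-4431852 + (-4 + 1868 + 3084*1868*(1/33))) = 1/(-4431852 + (-4 + 1868 + 1920304/11)) = 1/(-4431852 + 1940808/11) = 1/(-46809564/11) = -11/46809564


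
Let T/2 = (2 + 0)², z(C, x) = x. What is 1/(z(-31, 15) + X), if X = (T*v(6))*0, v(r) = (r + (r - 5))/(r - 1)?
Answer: 1/15 ≈ 0.066667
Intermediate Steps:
v(r) = (-5 + 2*r)/(-1 + r) (v(r) = (r + (-5 + r))/(-1 + r) = (-5 + 2*r)/(-1 + r))
T = 8 (T = 2*(2 + 0)² = 2*2² = 2*4 = 8)
X = 0 (X = (8*((-5 + 2*6)/(-1 + 6)))*0 = (8*((-5 + 12)/5))*0 = (8*((⅕)*7))*0 = (8*(7/5))*0 = (56/5)*0 = 0)
1/(z(-31, 15) + X) = 1/(15 + 0) = 1/15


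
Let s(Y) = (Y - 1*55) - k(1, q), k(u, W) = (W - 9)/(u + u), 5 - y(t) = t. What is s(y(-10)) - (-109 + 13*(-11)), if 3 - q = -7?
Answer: 423/2 ≈ 211.50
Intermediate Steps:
q = 10 (q = 3 - 1*(-7) = 3 + 7 = 10)
y(t) = 5 - t
k(u, W) = (-9 + W)/(2*u) (k(u, W) = (-9 + W)/((2*u)) = (-9 + W)*(1/(2*u)) = (-9 + W)/(2*u))
s(Y) = -111/2 + Y (s(Y) = (Y - 1*55) - (-9 + 10)/(2*1) = (Y - 55) - 1/2 = (-55 + Y) - 1*1/2 = (-55 + Y) - 1/2 = -111/2 + Y)
s(y(-10)) - (-109 + 13*(-11)) = (-111/2 + (5 - 1*(-10))) - (-109 + 13*(-11)) = (-111/2 + (5 + 10)) - (-109 - 143) = (-111/2 + 15) - 1*(-252) = -81/2 + 252 = 423/2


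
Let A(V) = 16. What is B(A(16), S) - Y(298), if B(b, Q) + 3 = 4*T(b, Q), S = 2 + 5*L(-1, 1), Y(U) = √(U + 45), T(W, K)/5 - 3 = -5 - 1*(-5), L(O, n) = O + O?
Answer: 57 - 7*√7 ≈ 38.480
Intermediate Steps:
L(O, n) = 2*O
T(W, K) = 15 (T(W, K) = 15 + 5*(-5 - 1*(-5)) = 15 + 5*(-5 + 5) = 15 + 5*0 = 15 + 0 = 15)
Y(U) = √(45 + U)
S = -8 (S = 2 + 5*(2*(-1)) = 2 + 5*(-2) = 2 - 10 = -8)
B(b, Q) = 57 (B(b, Q) = -3 + 4*15 = -3 + 60 = 57)
B(A(16), S) - Y(298) = 57 - √(45 + 298) = 57 - √343 = 57 - 7*√7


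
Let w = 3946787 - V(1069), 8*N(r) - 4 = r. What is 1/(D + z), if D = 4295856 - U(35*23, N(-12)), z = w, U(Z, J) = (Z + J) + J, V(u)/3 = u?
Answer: 1/8238633 ≈ 1.2138e-7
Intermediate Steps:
N(r) = ½ + r/8
V(u) = 3*u
U(Z, J) = Z + 2*J (U(Z, J) = (J + Z) + J = Z + 2*J)
w = 3943580 (w = 3946787 - 3*1069 = 3946787 - 1*3207 = 3946787 - 3207 = 3943580)
z = 3943580
D = 4295053 (D = 4295856 - (35*23 + 2*(½ + (⅛)*(-12))) = 4295856 - (805 + 2*(½ - 3/2)) = 4295856 - (805 + 2*(-1)) = 4295856 - (805 - 2) = 4295856 - 1*803 = 4295856 - 803 = 4295053)
1/(D + z) = 1/(4295053 + 3943580) = 1/8238633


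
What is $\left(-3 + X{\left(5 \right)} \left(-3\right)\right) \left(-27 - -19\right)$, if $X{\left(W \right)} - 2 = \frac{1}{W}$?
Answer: $\frac{384}{5} \approx 76.8$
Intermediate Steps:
$X{\left(W \right)} = 2 + \frac{1}{W}$
$\left(-3 + X{\left(5 \right)} \left(-3\right)\right) \left(-27 - -19\right) = \left(-3 + \left(2 + \frac{1}{5}\right) \left(-3\right)\right) \left(-27 - -19\right) = \left(-3 + \left(2 + \frac{1}{5}\right) \left(-3\right)\right) \left(-27 + 19\right) = \left(-3 + \frac{11}{5} \left(-3\right)\right) \left(-8\right) = \left(-3 - \frac{33}{5}\right) \left(-8\right) = \left(- \frac{48}{5}\right) \left(-8\right) = \frac{384}{5}$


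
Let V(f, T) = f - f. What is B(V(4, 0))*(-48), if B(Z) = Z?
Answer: 0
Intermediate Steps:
V(f, T) = 0
B(V(4, 0))*(-48) = 0*(-48) = 0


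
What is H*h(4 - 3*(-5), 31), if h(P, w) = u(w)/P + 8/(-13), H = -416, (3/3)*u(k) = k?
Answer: -8032/19 ≈ -422.74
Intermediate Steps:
u(k) = k
h(P, w) = -8/13 + w/P (h(P, w) = w/P + 8/(-13) = w/P + 8*(-1/13) = w/P - 8/13 = -8/13 + w/P)
H*h(4 - 3*(-5), 31) = -416*(-8/13 + 31/(4 - 3*(-5))) = -416*(-8/13 + 31/(4 + 15)) = -416*(-8/13 + 31/19) = -416*251/247 = -8032/19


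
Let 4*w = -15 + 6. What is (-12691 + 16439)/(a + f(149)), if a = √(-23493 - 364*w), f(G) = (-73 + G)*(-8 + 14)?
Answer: 284848/38435 - 1874*I*√22674/115305 ≈ 7.4112 - 2.4473*I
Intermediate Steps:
w = -9/4 (w = (-15 + 6)/4 = (¼)*(-9) = -9/4 ≈ -2.2500)
f(G) = -438 + 6*G (f(G) = (-73 + G)*6 = -438 + 6*G)
a = I*√22674 (a = √(-23493 - 364*(-9/4)) = √(-23493 + 819) = √(-22674) = I*√22674 ≈ 150.58*I)
(-12691 + 16439)/(a + f(149)) = (-12691 + 16439)/(I*√22674 + (-438 + 6*149)) = 3748/(I*√22674 + (-438 + 894)) = 3748/(I*√22674 + 456) = 3748/(456 + I*√22674)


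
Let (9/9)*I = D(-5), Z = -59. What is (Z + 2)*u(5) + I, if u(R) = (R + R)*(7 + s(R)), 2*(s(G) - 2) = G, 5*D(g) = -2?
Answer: -32777/5 ≈ -6555.4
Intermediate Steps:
D(g) = -⅖ (D(g) = (⅕)*(-2) = -⅖)
I = -⅖ ≈ -0.40000
s(G) = 2 + G/2
u(R) = 2*R*(9 + R/2) (u(R) = (R + R)*(7 + (2 + R/2)) = (2*R)*(9 + R/2) = 2*R*(9 + R/2))
(Z + 2)*u(5) + I = (-59 + 2)*(5*(18 + 5)) - ⅖ = -285*23 - ⅖ = -57*115 - ⅖ = -6555 - ⅖ = -32777/5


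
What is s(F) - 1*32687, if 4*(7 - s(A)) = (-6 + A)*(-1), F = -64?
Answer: -65395/2 ≈ -32698.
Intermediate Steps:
s(A) = 11/2 + A/4 (s(A) = 7 - (-6 + A)*(-1)/4 = 7 - (6 - A)/4 = 7 + (-3/2 + A/4) = 11/2 + A/4)
s(F) - 1*32687 = (11/2 + (¼)*(-64)) - 1*32687 = (11/2 - 16) - 32687 = -21/2 - 32687 = -65395/2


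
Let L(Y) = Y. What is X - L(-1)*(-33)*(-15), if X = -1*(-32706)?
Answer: 33201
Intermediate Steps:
X = 32706
X - L(-1)*(-33)*(-15) = 32706 - (-1*(-33))*(-15) = 32706 - 33*(-15) = 32706 - 1*(-495) = 32706 + 495 = 33201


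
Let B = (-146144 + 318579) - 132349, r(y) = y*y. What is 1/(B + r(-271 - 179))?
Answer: 1/242586 ≈ 4.1223e-6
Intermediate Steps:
r(y) = y²
B = 40086 (B = 172435 - 132349 = 40086)
1/(B + r(-271 - 179)) = 1/(40086 + (-271 - 179)²) = 1/(40086 + (-450)²) = 1/(40086 + 202500) = 1/242586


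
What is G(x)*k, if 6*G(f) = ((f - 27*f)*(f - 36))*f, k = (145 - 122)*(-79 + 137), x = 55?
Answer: -996731450/3 ≈ -3.3224e+8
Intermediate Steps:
k = 1334 (k = 23*58 = 1334)
G(f) = -13*f²*(-36 + f)/3 (G(f) = (((f - 27*f)*(f - 36))*f)/6 = (((-26*f)*(-36 + f))*f)/6 = ((-26*f*(-36 + f))*f)/6 = (-26*f²*(-36 + f))/6 = -13*f²*(-36 + f)/3)
G(x)*k = ((13/3)*55²*(36 - 1*55))*1334 = ((13/3)*3025*(36 - 55))*1334 = ((13/3)*3025*(-19))*1334 = -747175/3*1334 = -996731450/3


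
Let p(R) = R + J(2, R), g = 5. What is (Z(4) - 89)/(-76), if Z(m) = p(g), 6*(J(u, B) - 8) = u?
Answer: 227/228 ≈ 0.99561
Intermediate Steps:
J(u, B) = 8 + u/6
p(R) = 25/3 + R (p(R) = R + (8 + (1/6)*2) = R + (8 + 1/3) = R + 25/3 = 25/3 + R)
Z(m) = 40/3 (Z(m) = 25/3 + 5 = 40/3)
(Z(4) - 89)/(-76) = (40/3 - 89)/(-76) = -227/3*(-1/76) = 227/228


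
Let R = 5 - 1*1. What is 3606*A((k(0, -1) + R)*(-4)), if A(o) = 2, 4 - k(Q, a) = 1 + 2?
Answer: 7212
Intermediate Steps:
k(Q, a) = 1 (k(Q, a) = 4 - (1 + 2) = 4 - 1*3 = 4 - 3 = 1)
R = 4 (R = 5 - 1 = 4)
3606*A((k(0, -1) + R)*(-4)) = 3606*2 = 7212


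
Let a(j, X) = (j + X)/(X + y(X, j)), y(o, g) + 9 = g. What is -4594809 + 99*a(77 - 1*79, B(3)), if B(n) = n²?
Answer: -9190311/2 ≈ -4.5952e+6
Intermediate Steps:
y(o, g) = -9 + g
a(j, X) = (X + j)/(-9 + X + j) (a(j, X) = (j + X)/(X + (-9 + j)) = (X + j)/(-9 + X + j))
-4594809 + 99*a(77 - 1*79, B(3)) = -4594809 + 99*((3² + (77 - 1*79))/(-9 + 3² + (77 - 1*79))) = -4594809 + 99*((9 + (77 - 79))/(-9 + 9 + (77 - 79))) = -4594809 + 99*((9 - 2)/(-9 + 9 - 2)) = -4594809 + 99*(7/(-2)) = -4594809 + 99*(-½*7) = -4594809 + 99*(-7/2) = -4594809 - 693/2 = -9190311/2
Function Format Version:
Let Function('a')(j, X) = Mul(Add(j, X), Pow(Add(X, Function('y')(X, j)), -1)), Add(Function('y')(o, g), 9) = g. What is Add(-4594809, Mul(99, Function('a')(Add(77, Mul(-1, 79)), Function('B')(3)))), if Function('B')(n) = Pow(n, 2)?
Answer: Rational(-9190311, 2) ≈ -4.5952e+6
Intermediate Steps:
Function('y')(o, g) = Add(-9, g)
Function('a')(j, X) = Mul(Pow(Add(-9, X, j), -1), Add(X, j)) (Function('a')(j, X) = Mul(Add(j, X), Pow(Add(X, Add(-9, j)), -1)) = Mul(Add(X, j), Pow(Add(-9, X, j), -1)) = Mul(Pow(Add(-9, X, j), -1), Add(X, j)))
Add(-4594809, Mul(99, Function('a')(Add(77, Mul(-1, 79)), Function('B')(3)))) = Add(-4594809, Mul(99, Mul(Pow(Add(-9, Pow(3, 2), Add(77, Mul(-1, 79))), -1), Add(Pow(3, 2), Add(77, Mul(-1, 79)))))) = Add(-4594809, Mul(99, Mul(Pow(Add(-9, 9, Add(77, -79)), -1), Add(9, Add(77, -79))))) = Add(-4594809, Mul(99, Mul(Pow(Add(-9, 9, -2), -1), Add(9, -2)))) = Add(-4594809, Mul(99, Mul(Pow(-2, -1), 7))) = Add(-4594809, Mul(99, Mul(Rational(-1, 2), 7))) = Add(-4594809, Mul(99, Rational(-7, 2))) = Add(-4594809, Rational(-693, 2)) = Rational(-9190311, 2)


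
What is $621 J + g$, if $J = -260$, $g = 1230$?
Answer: $-160230$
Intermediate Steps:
$621 J + g = 621 \left(-260\right) + 1230 = -161460 + 1230 = -160230$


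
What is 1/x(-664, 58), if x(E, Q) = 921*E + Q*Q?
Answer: -1/608180 ≈ -1.6443e-6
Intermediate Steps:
x(E, Q) = Q² + 921*E (x(E, Q) = 921*E + Q² = Q² + 921*E)
1/x(-664, 58) = 1/(58² + 921*(-664)) = 1/(3364 - 611544) = 1/(-608180) = -1/608180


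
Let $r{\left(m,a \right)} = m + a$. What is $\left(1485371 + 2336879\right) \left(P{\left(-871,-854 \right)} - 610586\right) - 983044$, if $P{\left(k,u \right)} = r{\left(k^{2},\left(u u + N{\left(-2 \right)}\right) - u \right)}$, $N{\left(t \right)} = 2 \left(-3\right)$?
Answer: $3356771589706$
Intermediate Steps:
$N{\left(t \right)} = -6$
$r{\left(m,a \right)} = a + m$
$P{\left(k,u \right)} = -6 + k^{2} + u^{2} - u$ ($P{\left(k,u \right)} = \left(\left(u u - 6\right) - u\right) + k^{2} = \left(\left(u^{2} - 6\right) - u\right) + k^{2} = \left(\left(-6 + u^{2}\right) - u\right) + k^{2} = \left(-6 + u^{2} - u\right) + k^{2} = -6 + k^{2} + u^{2} - u$)
$\left(1485371 + 2336879\right) \left(P{\left(-871,-854 \right)} - 610586\right) - 983044 = \left(1485371 + 2336879\right) \left(\left(-6 + \left(-871\right)^{2} + \left(-854\right)^{2} - -854\right) - 610586\right) - 983044 = 3822250 \left(\left(-6 + 758641 + 729316 + 854\right) - 610586\right) - 983044 = 3822250 \left(1488805 - 610586\right) - 983044 = 3822250 \cdot 878219 - 983044 = 3356772572750 - 983044 = 3356771589706$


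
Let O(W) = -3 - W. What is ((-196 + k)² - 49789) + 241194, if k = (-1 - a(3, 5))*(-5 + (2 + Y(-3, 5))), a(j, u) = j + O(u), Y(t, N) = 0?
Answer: 234669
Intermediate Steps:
a(j, u) = -3 + j - u (a(j, u) = j + (-3 - u) = -3 + j - u)
k = -12 (k = (-1 - (-3 + 3 - 1*5))*(-5 + (2 + 0)) = (-1 - (-3 + 3 - 5))*(-5 + 2) = (-1 - 1*(-5))*(-3) = (-1 + 5)*(-3) = 4*(-3) = -12)
((-196 + k)² - 49789) + 241194 = ((-196 - 12)² - 49789) + 241194 = ((-208)² - 49789) + 241194 = (43264 - 49789) + 241194 = -6525 + 241194 = 234669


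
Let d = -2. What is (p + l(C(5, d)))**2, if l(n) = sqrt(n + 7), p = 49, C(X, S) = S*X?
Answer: (49 + I*sqrt(3))**2 ≈ 2398.0 + 169.74*I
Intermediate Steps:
l(n) = sqrt(7 + n)
(p + l(C(5, d)))**2 = (49 + sqrt(7 - 2*5))**2 = (49 + sqrt(7 - 10))**2 = (49 + sqrt(-3))**2 = (49 + I*sqrt(3))**2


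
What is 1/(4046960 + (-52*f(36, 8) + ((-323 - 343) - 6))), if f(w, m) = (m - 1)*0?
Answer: 1/4046288 ≈ 2.4714e-7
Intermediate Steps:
f(w, m) = 0 (f(w, m) = (-1 + m)*0 = 0)
1/(4046960 + (-52*f(36, 8) + ((-323 - 343) - 6))) = 1/(4046960 + (-52*0 + ((-323 - 343) - 6))) = 1/(4046960 + (0 + (-666 - 6))) = 1/(4046960 + (0 - 672)) = 1/(4046960 - 672) = 1/4046288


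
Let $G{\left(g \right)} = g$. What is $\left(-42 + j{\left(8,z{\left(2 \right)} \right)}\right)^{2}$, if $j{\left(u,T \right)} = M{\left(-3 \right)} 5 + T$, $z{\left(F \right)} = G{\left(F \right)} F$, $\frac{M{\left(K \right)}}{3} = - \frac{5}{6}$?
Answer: $\frac{10201}{4} \approx 2550.3$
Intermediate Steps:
$M{\left(K \right)} = - \frac{5}{2}$ ($M{\left(K \right)} = 3 \left(- \frac{5}{6}\right) = - \frac{5}{2}$)
$z{\left(F \right)} = F^{2}$ ($z{\left(F \right)} = F F = F^{2}$)
$j{\left(u,T \right)} = - \frac{25}{2} + T$ ($j{\left(u,T \right)} = \left(- \frac{5}{2}\right) 5 + T = - \frac{25}{2} + T$)
$\left(-42 + j{\left(8,z{\left(2 \right)} \right)}\right)^{2} = \left(-42 - \left(\frac{25}{2} - 2^{2}\right)\right)^{2} = \left(-42 + \left(- \frac{25}{2} + 4\right)\right)^{2} = \left(-42 - \frac{17}{2}\right)^{2} = \left(- \frac{101}{2}\right)^{2} = \frac{10201}{4}$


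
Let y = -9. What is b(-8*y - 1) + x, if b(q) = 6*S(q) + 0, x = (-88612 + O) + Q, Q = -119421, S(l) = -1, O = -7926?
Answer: -215965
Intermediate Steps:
x = -215959 (x = (-88612 - 7926) - 119421 = -96538 - 119421 = -215959)
b(q) = -6 (b(q) = 6*(-1) + 0 = -6 + 0 = -6)
b(-8*y - 1) + x = -6 - 215959 = -215965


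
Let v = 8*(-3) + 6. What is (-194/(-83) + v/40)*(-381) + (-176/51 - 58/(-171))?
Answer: -3485023771/4825620 ≈ -722.19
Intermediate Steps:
v = -18 (v = -24 + 6 = -18)
(-194/(-83) + v/40)*(-381) + (-176/51 - 58/(-171)) = (-194/(-83) - 18/40)*(-381) + (-176/51 - 58/(-171)) = (-194*(-1/83) - 18*1/40)*(-381) + (-176*1/51 - 58*(-1/171)) = (194/83 - 9/20)*(-381) + (-176/51 + 58/171) = (3133/1660)*(-381) - 9046/2907 = -1193673/1660 - 9046/2907 = -3485023771/4825620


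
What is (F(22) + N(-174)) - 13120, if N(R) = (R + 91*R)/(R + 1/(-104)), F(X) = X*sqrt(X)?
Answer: -235767808/18097 + 22*sqrt(22) ≈ -12925.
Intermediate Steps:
F(X) = X**(3/2)
N(R) = 92*R/(-1/104 + R) (N(R) = (92*R)/(R - 1/104) = (92*R)/(-1/104 + R) = 92*R/(-1/104 + R))
(F(22) + N(-174)) - 13120 = (22**(3/2) + 9568*(-174)/(-1 + 104*(-174))) - 13120 = (22*sqrt(22) + 9568*(-174)/(-1 - 18096)) - 13120 = (22*sqrt(22) + 9568*(-174)/(-18097)) - 13120 = (22*sqrt(22) + 9568*(-174)*(-1/18097)) - 13120 = (22*sqrt(22) + 1664832/18097) - 13120 = (1664832/18097 + 22*sqrt(22)) - 13120 = -235767808/18097 + 22*sqrt(22)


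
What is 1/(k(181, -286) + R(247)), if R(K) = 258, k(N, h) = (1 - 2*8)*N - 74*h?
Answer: 1/18707 ≈ 5.3456e-5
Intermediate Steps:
k(N, h) = -74*h - 15*N (k(N, h) = (1 - 16)*N - 74*h = -15*N - 74*h = -74*h - 15*N)
1/(k(181, -286) + R(247)) = 1/((-74*(-286) - 15*181) + 258) = 1/((21164 - 2715) + 258) = 1/(18449 + 258) = 1/18707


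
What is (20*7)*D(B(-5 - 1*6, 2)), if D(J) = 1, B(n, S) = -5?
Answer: 140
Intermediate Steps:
(20*7)*D(B(-5 - 1*6, 2)) = (20*7)*1 = 140*1 = 140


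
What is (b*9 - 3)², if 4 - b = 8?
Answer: 1521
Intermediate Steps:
b = -4 (b = 4 - 1*8 = 4 - 8 = -4)
(b*9 - 3)² = (-4*9 - 3)² = (-36 - 3)² = (-39)² = 1521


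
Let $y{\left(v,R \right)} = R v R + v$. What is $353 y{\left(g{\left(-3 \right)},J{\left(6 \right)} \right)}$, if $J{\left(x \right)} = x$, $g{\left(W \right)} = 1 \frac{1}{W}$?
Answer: $- \frac{13061}{3} \approx -4353.7$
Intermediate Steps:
$g{\left(W \right)} = \frac{1}{W}$
$y{\left(v,R \right)} = v + v R^{2}$ ($y{\left(v,R \right)} = v R^{2} + v = v + v R^{2}$)
$353 y{\left(g{\left(-3 \right)},J{\left(6 \right)} \right)} = 353 \frac{1 + 6^{2}}{-3} = 353 \left(- \frac{1 + 36}{3}\right) = 353 \left(\left(- \frac{1}{3}\right) 37\right) = 353 \left(- \frac{37}{3}\right) = - \frac{13061}{3}$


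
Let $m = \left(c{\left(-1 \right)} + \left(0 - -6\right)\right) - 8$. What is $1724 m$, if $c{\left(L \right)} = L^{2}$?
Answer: $-1724$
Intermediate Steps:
$m = -1$ ($m = \left(\left(-1\right)^{2} + \left(0 - -6\right)\right) - 8 = \left(1 + \left(0 + 6\right)\right) - 8 = \left(1 + 6\right) - 8 = 7 - 8 = -1$)
$1724 m = 1724 \left(-1\right) = -1724$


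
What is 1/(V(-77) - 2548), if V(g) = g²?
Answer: 1/3381 ≈ 0.00029577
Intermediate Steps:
1/(V(-77) - 2548) = 1/((-77)² - 2548) = 1/(5929 - 2548) = 1/3381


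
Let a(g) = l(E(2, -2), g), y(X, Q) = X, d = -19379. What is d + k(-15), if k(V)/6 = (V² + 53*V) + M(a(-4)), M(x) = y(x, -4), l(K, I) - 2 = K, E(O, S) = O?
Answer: -22775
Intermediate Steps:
l(K, I) = 2 + K
a(g) = 4 (a(g) = 2 + 2 = 4)
M(x) = x
k(V) = 24 + 6*V² + 318*V (k(V) = 6*((V² + 53*V) + 4) = 6*(4 + V² + 53*V) = 24 + 6*V² + 318*V)
d + k(-15) = -19379 + (24 + 6*(-15)² + 318*(-15)) = -19379 + (24 + 6*225 - 4770) = -19379 + (24 + 1350 - 4770) = -19379 - 3396 = -22775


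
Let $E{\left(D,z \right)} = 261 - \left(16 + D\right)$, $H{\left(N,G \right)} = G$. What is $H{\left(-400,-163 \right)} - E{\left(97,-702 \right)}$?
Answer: $-311$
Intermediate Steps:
$E{\left(D,z \right)} = 245 - D$
$H{\left(-400,-163 \right)} - E{\left(97,-702 \right)} = -163 - \left(245 - 97\right) = -163 - 148 = -311$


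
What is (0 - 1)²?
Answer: 1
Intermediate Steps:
(0 - 1)² = (-1)² = 1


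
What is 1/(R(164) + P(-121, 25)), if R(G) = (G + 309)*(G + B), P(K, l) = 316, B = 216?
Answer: 1/180056 ≈ 5.5538e-6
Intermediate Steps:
R(G) = (216 + G)*(309 + G) (R(G) = (G + 309)*(G + 216) = (309 + G)*(216 + G) = (216 + G)*(309 + G))
1/(R(164) + P(-121, 25)) = 1/((66744 + 164**2 + 525*164) + 316) = 1/((66744 + 26896 + 86100) + 316) = 1/(179740 + 316) = 1/180056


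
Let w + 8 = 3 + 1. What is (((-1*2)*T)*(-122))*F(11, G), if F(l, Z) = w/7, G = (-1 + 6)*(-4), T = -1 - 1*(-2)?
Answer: -976/7 ≈ -139.43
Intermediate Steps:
T = 1 (T = -1 + 2 = 1)
w = -4 (w = -8 + (3 + 1) = -8 + 4 = -4)
G = -20 (G = 5*(-4) = -20)
F(l, Z) = -4/7
(((-1*2)*T)*(-122))*F(11, G) = ((-1*2*1)*(-122))*(-4/7) = (-2*1*(-122))*(-4/7) = -2*(-122)*(-4/7) = 244*(-4/7) = -976/7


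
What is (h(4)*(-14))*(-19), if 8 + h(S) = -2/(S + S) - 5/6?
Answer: -14497/6 ≈ -2416.2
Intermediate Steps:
h(S) = -53/6 - 1/S (h(S) = -8 + (-2/(S + S) - 5/6) = -8 + (-2*1/(2*S) - 5*⅙) = -8 + (-1/S - ⅚) = -8 + (-⅚ - 1/S) = -53/6 - 1/S)
(h(4)*(-14))*(-19) = ((-53/6 - 1/4)*(-14))*(-19) = ((-53/6 - 1*¼)*(-14))*(-19) = ((-53/6 - ¼)*(-14))*(-19) = -109/12*(-14)*(-19) = (763/6)*(-19) = -14497/6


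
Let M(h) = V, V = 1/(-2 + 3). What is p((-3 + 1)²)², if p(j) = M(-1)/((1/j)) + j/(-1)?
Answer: 0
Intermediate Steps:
V = 1 (V = 1/1 = 1)
M(h) = 1
p(j) = 0 (p(j) = 1/(1/j) + j/(-1) = 1/1/j + j*(-1) = 1*j - j = j - j = 0)
p((-3 + 1)²)² = 0² = 0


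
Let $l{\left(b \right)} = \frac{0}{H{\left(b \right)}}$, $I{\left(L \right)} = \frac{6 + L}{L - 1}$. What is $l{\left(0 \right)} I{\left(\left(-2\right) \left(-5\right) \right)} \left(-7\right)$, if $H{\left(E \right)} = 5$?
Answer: $0$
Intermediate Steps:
$I{\left(L \right)} = \frac{6 + L}{-1 + L}$
$l{\left(b \right)} = 0$ ($l{\left(b \right)} = \frac{0}{5} = 0 \cdot \frac{1}{5} = 0$)
$l{\left(0 \right)} I{\left(\left(-2\right) \left(-5\right) \right)} \left(-7\right) = 0 \frac{6 - -10}{-1 - -10} \left(-7\right) = 0 \frac{6 + 10}{-1 + 10} \left(-7\right) = 0 \cdot \frac{1}{9} \cdot 16 \left(-7\right) = 0 \cdot \frac{16}{9} \left(-7\right) = 0 \left(-7\right) = 0$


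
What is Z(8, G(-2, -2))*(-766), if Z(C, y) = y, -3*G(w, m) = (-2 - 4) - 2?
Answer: -6128/3 ≈ -2042.7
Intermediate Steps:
G(w, m) = 8/3 (G(w, m) = -((-2 - 4) - 2)/3 = -(-6 - 2)/3 = -⅓*(-8) = 8/3)
Z(8, G(-2, -2))*(-766) = (8/3)*(-766) = -6128/3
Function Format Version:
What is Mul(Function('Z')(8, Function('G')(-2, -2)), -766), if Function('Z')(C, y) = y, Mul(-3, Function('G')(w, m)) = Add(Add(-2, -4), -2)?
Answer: Rational(-6128, 3) ≈ -2042.7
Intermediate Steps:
Function('G')(w, m) = Rational(8, 3) (Function('G')(w, m) = Mul(Rational(-1, 3), Add(Add(-2, -4), -2)) = Mul(Rational(-1, 3), Add(-6, -2)) = Mul(Rational(-1, 3), -8) = Rational(8, 3))
Mul(Function('Z')(8, Function('G')(-2, -2)), -766) = Mul(Rational(8, 3), -766) = Rational(-6128, 3)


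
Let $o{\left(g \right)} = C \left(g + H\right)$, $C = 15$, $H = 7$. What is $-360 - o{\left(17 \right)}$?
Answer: $-720$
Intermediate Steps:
$o{\left(g \right)} = 105 + 15 g$ ($o{\left(g \right)} = 15 \left(g + 7\right) = 15 \left(7 + g\right) = 105 + 15 g$)
$-360 - o{\left(17 \right)} = -360 - \left(105 + 15 \cdot 17\right) = -360 - \left(105 + 255\right) = -360 - 360 = -720$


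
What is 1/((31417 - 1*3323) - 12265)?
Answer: 1/15829 ≈ 6.3175e-5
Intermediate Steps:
1/((31417 - 1*3323) - 12265) = 1/((31417 - 3323) - 12265) = 1/(28094 - 12265) = 1/15829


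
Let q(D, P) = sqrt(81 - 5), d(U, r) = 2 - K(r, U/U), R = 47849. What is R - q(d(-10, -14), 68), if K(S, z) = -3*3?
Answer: 47849 - 2*sqrt(19) ≈ 47840.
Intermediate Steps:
K(S, z) = -9
d(U, r) = 11 (d(U, r) = 2 - 1*(-9) = 2 + 9 = 11)
q(D, P) = 2*sqrt(19) (q(D, P) = sqrt(76) = 2*sqrt(19))
R - q(d(-10, -14), 68) = 47849 - 2*sqrt(19)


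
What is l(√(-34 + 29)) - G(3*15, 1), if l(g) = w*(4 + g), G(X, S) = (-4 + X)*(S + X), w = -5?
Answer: -1906 - 5*I*√5 ≈ -1906.0 - 11.18*I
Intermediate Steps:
l(g) = -20 - 5*g (l(g) = -5*(4 + g) = -20 - 5*g)
l(√(-34 + 29)) - G(3*15, 1) = (-20 - 5*√(-34 + 29)) - ((3*15)² - 4*1 - 12*15 + 1*(3*15)) = (-20 - 5*I*√5) - (45² - 4 - 4*45 + 1*45) = (-20 - 5*I*√5) - (2025 - 4 - 180 + 45) = (-20 - 5*I*√5) - 1*1886 = (-20 - 5*I*√5) - 1886 = -1906 - 5*I*√5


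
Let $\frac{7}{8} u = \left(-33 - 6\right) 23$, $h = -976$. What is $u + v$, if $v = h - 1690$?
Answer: $- \frac{25838}{7} \approx -3691.1$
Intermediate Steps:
$u = - \frac{7176}{7}$ ($u = \frac{8 \left(-33 - 6\right) 23}{7} = \frac{8 \left(\left(-39\right) 23\right)}{7} = \frac{8}{7} \left(-897\right) = - \frac{7176}{7} \approx -1025.1$)
$v = -2666$ ($v = -976 - 1690 = -2666$)
$u + v = - \frac{7176}{7} - 2666 = - \frac{25838}{7}$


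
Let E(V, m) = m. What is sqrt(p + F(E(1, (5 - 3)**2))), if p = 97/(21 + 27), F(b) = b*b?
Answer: sqrt(2595)/12 ≈ 4.2451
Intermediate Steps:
F(b) = b**2
p = 97/48 ≈ 2.0208
sqrt(p + F(E(1, (5 - 3)**2))) = sqrt(97/48 + ((5 - 3)**2)**2) = sqrt(97/48 + (2**2)**2) = sqrt(97/48 + 4**2) = sqrt(97/48 + 16) = sqrt(865/48) = sqrt(2595)/12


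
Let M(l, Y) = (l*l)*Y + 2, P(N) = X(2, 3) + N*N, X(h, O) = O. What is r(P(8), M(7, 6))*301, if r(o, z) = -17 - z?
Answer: -94213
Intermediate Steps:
P(N) = 3 + N**2 (P(N) = 3 + N*N = 3 + N**2)
M(l, Y) = 2 + Y*l**2 (M(l, Y) = l**2*Y + 2 = Y*l**2 + 2 = 2 + Y*l**2)
r(P(8), M(7, 6))*301 = (-17 - (2 + 6*7**2))*301 = (-17 - (2 + 6*49))*301 = (-17 - (2 + 294))*301 = (-17 - 1*296)*301 = (-17 - 296)*301 = -313*301 = -94213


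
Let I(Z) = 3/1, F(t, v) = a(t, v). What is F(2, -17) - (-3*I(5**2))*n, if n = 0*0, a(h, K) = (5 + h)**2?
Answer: 49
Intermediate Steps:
F(t, v) = (5 + t)**2
I(Z) = 3 (I(Z) = 3*1 = 3)
n = 0
F(2, -17) - (-3*I(5**2))*n = (5 + 2)**2 - (-3*3)*0 = 7**2 - (-9)*0 = 49 - 1*0 = 49 + 0 = 49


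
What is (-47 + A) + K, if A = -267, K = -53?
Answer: -367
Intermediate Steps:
(-47 + A) + K = (-47 - 267) - 53 = -314 - 53 = -367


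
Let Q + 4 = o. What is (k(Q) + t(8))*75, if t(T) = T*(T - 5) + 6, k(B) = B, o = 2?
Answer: 2100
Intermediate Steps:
Q = -2 (Q = -4 + 2 = -2)
t(T) = 6 + T*(-5 + T) (t(T) = T*(-5 + T) + 6 = 6 + T*(-5 + T))
(k(Q) + t(8))*75 = (-2 + (6 + 8² - 5*8))*75 = (-2 + (6 + 64 - 40))*75 = (-2 + 30)*75 = 28*75 = 2100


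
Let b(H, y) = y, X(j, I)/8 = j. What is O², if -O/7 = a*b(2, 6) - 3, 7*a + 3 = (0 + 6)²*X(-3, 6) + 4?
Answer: 27029601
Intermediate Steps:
X(j, I) = 8*j
a = -863/7 (a = -3/7 + ((0 + 6)²*(8*(-3)) + 4)/7 = -3/7 + (6²*(-24) + 4)/7 = -3/7 + (36*(-24) + 4)/7 = -3/7 + (-864 + 4)/7 = -3/7 + (⅐)*(-860) = -3/7 - 860/7 = -863/7 ≈ -123.29)
O = 5199 (O = -7*(-863/7*6 - 3) = -7*(-5178/7 - 3) = -7*(-5199/7) = 5199)
O² = 5199² = 27029601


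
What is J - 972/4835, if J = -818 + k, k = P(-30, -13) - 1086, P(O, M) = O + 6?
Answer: -9322852/4835 ≈ -1928.2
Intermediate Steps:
P(O, M) = 6 + O
k = -1110 (k = (6 - 30) - 1086 = -24 - 1086 = -1110)
J = -1928 (J = -818 - 1110 = -1928)
J - 972/4835 = -1928 - 972/4835 = -9322852/4835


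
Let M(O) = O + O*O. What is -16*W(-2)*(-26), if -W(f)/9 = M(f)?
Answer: -7488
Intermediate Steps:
M(O) = O + O²
W(f) = -9*f*(1 + f)
-16*W(-2)*(-26) = -(-144)*(-2)*(1 - 2)*(-26) = -(-144)*(-2)*(-1)*(-26) = -16*(-18)*(-26) = 288*(-26) = -7488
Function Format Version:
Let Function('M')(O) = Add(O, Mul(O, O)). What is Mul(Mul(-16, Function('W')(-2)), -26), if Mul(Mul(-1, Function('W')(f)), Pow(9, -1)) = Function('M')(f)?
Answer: -7488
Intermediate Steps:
Function('M')(O) = Add(O, Pow(O, 2))
Function('W')(f) = Mul(-9, f, Add(1, f)) (Function('W')(f) = Mul(-9, Mul(f, Add(1, f))) = Mul(-9, f, Add(1, f)))
Mul(Mul(-16, Function('W')(-2)), -26) = Mul(Mul(-16, Mul(-9, -2, Add(1, -2))), -26) = Mul(Mul(-16, Mul(-9, -2, -1)), -26) = Mul(Mul(-16, -18), -26) = Mul(288, -26) = -7488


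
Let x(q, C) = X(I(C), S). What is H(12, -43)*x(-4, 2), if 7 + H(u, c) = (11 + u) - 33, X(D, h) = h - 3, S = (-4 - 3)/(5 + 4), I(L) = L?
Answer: 578/9 ≈ 64.222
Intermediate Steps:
S = -7/9 ≈ -0.77778
X(D, h) = -3 + h
H(u, c) = -29 + u (H(u, c) = -7 + ((11 + u) - 33) = -7 + (-22 + u) = -29 + u)
x(q, C) = -34/9 (x(q, C) = -3 - 7/9 = -34/9)
H(12, -43)*x(-4, 2) = (-29 + 12)*(-34/9) = -17*(-34/9) = 578/9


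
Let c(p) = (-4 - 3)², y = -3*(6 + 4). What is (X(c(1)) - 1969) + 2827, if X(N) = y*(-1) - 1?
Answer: 887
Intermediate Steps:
y = -30 (y = -3*10 = -30)
c(p) = 49 (c(p) = (-7)² = 49)
X(N) = 29 (X(N) = -30*(-1) - 1 = 30 - 1 = 29)
(X(c(1)) - 1969) + 2827 = (29 - 1969) + 2827 = -1940 + 2827 = 887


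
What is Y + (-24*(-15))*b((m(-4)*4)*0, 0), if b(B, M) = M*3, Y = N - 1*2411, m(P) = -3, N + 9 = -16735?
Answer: -19155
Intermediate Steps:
N = -16744 (N = -9 - 16735 = -16744)
Y = -19155 (Y = -16744 - 1*2411 = -16744 - 2411 = -19155)
b(B, M) = 3*M
Y + (-24*(-15))*b((m(-4)*4)*0, 0) = -19155 + (-24*(-15))*(3*0) = -19155 + 360*0 = -19155 + 0 = -19155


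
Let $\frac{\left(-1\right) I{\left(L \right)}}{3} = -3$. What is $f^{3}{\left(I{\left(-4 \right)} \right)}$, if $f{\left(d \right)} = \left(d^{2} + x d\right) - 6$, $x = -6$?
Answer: $9261$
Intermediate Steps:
$I{\left(L \right)} = 9$ ($I{\left(L \right)} = \left(-3\right) \left(-3\right) = 9$)
$f{\left(d \right)} = -6 + d^{2} - 6 d$ ($f{\left(d \right)} = \left(d^{2} - 6 d\right) - 6 = -6 + d^{2} - 6 d$)
$f^{3}{\left(I{\left(-4 \right)} \right)} = \left(-6 + 9^{2} - 54\right)^{3} = \left(-6 + 81 - 54\right)^{3} = 21^{3} = 9261$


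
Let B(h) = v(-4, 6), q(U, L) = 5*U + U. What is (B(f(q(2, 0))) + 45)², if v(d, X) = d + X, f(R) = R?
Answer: 2209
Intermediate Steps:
q(U, L) = 6*U
v(d, X) = X + d
B(h) = 2 (B(h) = 6 - 4 = 2)
(B(f(q(2, 0))) + 45)² = (2 + 45)² = 47² = 2209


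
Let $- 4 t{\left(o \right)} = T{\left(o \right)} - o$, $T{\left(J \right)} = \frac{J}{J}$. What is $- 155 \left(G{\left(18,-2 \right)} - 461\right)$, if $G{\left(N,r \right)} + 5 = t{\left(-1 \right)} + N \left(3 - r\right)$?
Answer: $\frac{116715}{2} \approx 58358.0$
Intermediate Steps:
$T{\left(J \right)} = 1$
$t{\left(o \right)} = - \frac{1}{4} + \frac{o}{4}$ ($t{\left(o \right)} = - \frac{1 - o}{4} = - \frac{1}{4} + \frac{o}{4}$)
$G{\left(N,r \right)} = - \frac{11}{2} + N \left(3 - r\right)$ ($G{\left(N,r \right)} = -5 + \left(\left(- \frac{1}{4} + \frac{1}{4} \left(-1\right)\right) + N \left(3 - r\right)\right) = -5 + \left(\left(- \frac{1}{4} - \frac{1}{4}\right) + N \left(3 - r\right)\right) = -5 + \left(- \frac{1}{2} + N \left(3 - r\right)\right) = - \frac{11}{2} + N \left(3 - r\right)$)
$- 155 \left(G{\left(18,-2 \right)} - 461\right) = - 155 \left(\left(- \frac{11}{2} + 3 \cdot 18 - 18 \left(-2\right)\right) - 461\right) = - 155 \left(\left(- \frac{11}{2} + 54 + 36\right) - 461\right) = - 155 \left(\frac{169}{2} - 461\right) = \left(-155\right) \left(- \frac{753}{2}\right) = \frac{116715}{2}$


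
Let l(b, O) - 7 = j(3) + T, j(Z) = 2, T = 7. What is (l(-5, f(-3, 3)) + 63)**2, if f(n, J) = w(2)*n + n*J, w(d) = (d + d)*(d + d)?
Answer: 6241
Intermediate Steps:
w(d) = 4*d**2 (w(d) = (2*d)*(2*d) = 4*d**2)
f(n, J) = 16*n + J*n (f(n, J) = (4*2**2)*n + n*J = (4*4)*n + J*n = 16*n + J*n)
l(b, O) = 16 (l(b, O) = 7 + (2 + 7) = 7 + 9 = 16)
(l(-5, f(-3, 3)) + 63)**2 = (16 + 63)**2 = 79**2 = 6241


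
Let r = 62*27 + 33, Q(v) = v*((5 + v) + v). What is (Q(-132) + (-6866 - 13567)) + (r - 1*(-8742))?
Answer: 24204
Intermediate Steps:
Q(v) = v*(5 + 2*v)
r = 1707 (r = 1674 + 33 = 1707)
(Q(-132) + (-6866 - 13567)) + (r - 1*(-8742)) = (-132*(5 + 2*(-132)) + (-6866 - 13567)) + (1707 - 1*(-8742)) = (-132*(5 - 264) - 20433) + (1707 + 8742) = (-132*(-259) - 20433) + 10449 = (34188 - 20433) + 10449 = 13755 + 10449 = 24204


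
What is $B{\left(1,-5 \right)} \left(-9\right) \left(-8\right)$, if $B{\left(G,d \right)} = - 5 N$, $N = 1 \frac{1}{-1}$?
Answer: $360$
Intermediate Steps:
$N = -1$ ($N = 1 \left(-1\right) = -1$)
$B{\left(G,d \right)} = 5$ ($B{\left(G,d \right)} = \left(-5\right) \left(-1\right) = 5$)
$B{\left(1,-5 \right)} \left(-9\right) \left(-8\right) = 5 \left(-9\right) \left(-8\right) = \left(-45\right) \left(-8\right) = 360$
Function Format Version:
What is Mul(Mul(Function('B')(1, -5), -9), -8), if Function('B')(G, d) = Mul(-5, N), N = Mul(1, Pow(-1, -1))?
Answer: 360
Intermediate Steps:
N = -1 (N = Mul(1, -1) = -1)
Function('B')(G, d) = 5 (Function('B')(G, d) = Mul(-5, -1) = 5)
Mul(Mul(Function('B')(1, -5), -9), -8) = Mul(Mul(5, -9), -8) = Mul(-45, -8) = 360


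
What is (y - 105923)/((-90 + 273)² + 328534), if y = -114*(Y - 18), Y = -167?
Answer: -84833/362023 ≈ -0.23433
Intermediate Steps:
y = 21090 (y = -114*(-167 - 18) = -114*(-185) = 21090)
(y - 105923)/((-90 + 273)² + 328534) = (21090 - 105923)/((-90 + 273)² + 328534) = -84833/(183² + 328534) = -84833/(33489 + 328534) = -84833/362023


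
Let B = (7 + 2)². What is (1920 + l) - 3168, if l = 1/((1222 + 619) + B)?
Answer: -2398655/1922 ≈ -1248.0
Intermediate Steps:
B = 81 (B = 9² = 81)
l = 1/1922 (l = 1/((1222 + 619) + 81) = 1/(1841 + 81) = 1/1922 ≈ 0.00052029)
(1920 + l) - 3168 = (1920 + 1/1922) - 3168 = 3690241/1922 - 3168 = -2398655/1922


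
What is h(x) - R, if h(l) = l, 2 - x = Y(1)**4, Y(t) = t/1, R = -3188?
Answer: 3189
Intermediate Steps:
Y(t) = t (Y(t) = t*1 = t)
x = 1 (x = 2 - 1*1**4 = 2 - 1*1 = 2 - 1 = 1)
h(x) - R = 1 - 1*(-3188) = 1 + 3188 = 3189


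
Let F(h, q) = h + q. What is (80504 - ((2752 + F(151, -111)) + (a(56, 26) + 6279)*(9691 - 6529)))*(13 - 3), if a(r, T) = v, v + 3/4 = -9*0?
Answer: -197741145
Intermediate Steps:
v = -3/4 (v = -3/4 - 9*0 = -3/4 + 0 = -3/4 ≈ -0.75000)
a(r, T) = -3/4
(80504 - ((2752 + F(151, -111)) + (a(56, 26) + 6279)*(9691 - 6529)))*(13 - 3) = (80504 - ((2752 + (151 - 111)) + (-3/4 + 6279)*(9691 - 6529)))*(13 - 3) = (80504 - ((2752 + 40) + (25113/4)*3162))*10 = (80504 - (2792 + 39703653/2))*10 = (80504 - 1*39709237/2)*10 = (80504 - 39709237/2)*10 = -39548229/2*10 = -197741145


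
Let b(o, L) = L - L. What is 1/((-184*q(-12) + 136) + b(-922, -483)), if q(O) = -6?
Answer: 1/1240 ≈ 0.00080645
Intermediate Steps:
b(o, L) = 0
1/((-184*q(-12) + 136) + b(-922, -483)) = 1/((-184*(-6) + 136) + 0) = 1/((1104 + 136) + 0) = 1/(1240 + 0) = 1/1240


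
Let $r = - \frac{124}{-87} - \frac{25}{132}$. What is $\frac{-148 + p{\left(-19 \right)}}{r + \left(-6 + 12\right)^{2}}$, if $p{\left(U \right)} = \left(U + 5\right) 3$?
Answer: $- \frac{242440}{47513} \approx -5.1026$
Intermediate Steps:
$p{\left(U \right)} = 15 + 3 U$ ($p{\left(U \right)} = \left(5 + U\right) 3 = 15 + 3 U$)
$r = \frac{1577}{1276}$ ($r = \left(-124\right) \left(- \frac{1}{87}\right) - \frac{25}{132} = \frac{124}{87} - \frac{25}{132} = \frac{1577}{1276} \approx 1.2359$)
$\frac{-148 + p{\left(-19 \right)}}{r + \left(-6 + 12\right)^{2}} = \frac{-148 + \left(15 + 3 \left(-19\right)\right)}{\frac{1577}{1276} + \left(-6 + 12\right)^{2}} = \frac{-148 + \left(15 - 57\right)}{\frac{1577}{1276} + 6^{2}} = \frac{-148 - 42}{\frac{1577}{1276} + 36} = - \frac{190}{\frac{47513}{1276}} = \left(-190\right) \frac{1276}{47513} = - \frac{242440}{47513}$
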